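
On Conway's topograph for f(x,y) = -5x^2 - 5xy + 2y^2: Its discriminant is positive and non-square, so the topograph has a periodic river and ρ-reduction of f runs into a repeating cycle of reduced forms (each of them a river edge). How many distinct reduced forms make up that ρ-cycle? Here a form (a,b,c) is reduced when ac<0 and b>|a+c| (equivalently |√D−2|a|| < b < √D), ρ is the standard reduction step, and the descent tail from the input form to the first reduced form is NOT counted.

D = 65, ⌊√D⌋ = 8
descent: ρ → (2,5,-5)  [lands on river]
river: ρ → (-5,5,2)
river: ρ → (2,7,-2)
river: ρ → (-2,5,5)
river: ρ → (5,5,-2)
river: ρ → (-2,7,2)
ρ-cycle length = 6 (tail of 1 descent step not counted)

6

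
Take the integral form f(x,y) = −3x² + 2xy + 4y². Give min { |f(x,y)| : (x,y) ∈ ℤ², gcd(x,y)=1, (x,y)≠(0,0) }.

river: ρ → (4,6,-1)
river: ρ → (-1,6,4)
river: ρ → (4,2,-3)
river: ρ → (-3,4,3)
river: ρ → (3,2,-4)
river: ρ → (-4,6,1)
river: ρ → (1,6,-4)
river: ρ → (-4,2,3)
river: ρ → (3,4,-3)
river: ρ → (-3,2,4)
closes: descent 0, river 10
min |a| on river = 1

1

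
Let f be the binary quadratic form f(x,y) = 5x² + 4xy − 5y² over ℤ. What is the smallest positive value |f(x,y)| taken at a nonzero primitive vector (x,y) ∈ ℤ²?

river: ρ → (-5,6,4)
river: ρ → (4,10,-1)
river: ρ → (-1,10,4)
river: ρ → (4,6,-5)
river: ρ → (-5,4,5)
river: ρ → (5,6,-4)
river: ρ → (-4,10,1)
river: ρ → (1,10,-4)
river: ρ → (-4,6,5)
river: ρ → (5,4,-5)
closes: descent 0, river 10
min |a| on river = 1

1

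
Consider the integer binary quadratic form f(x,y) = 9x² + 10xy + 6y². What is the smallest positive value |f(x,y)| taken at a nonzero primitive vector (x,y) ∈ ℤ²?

translate: b→-8 (≡10 mod 18), so (9,10,6)→(9,-8,5)
flip: (9,-8,5)→(5,8,9)
translate: b→-2 (≡8 mod 10), so (5,8,9)→(5,-2,6)
reduced (well bottom): (5,-2,6) with a≤c, −a<b≤a
well minimum = a = 5

5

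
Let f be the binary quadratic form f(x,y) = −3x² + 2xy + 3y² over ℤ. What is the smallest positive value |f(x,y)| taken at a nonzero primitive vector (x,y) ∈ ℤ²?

river: ρ → (3,4,-2)
river: ρ → (-2,4,3)
river: ρ → (3,2,-3)
river: ρ → (-3,4,2)
river: ρ → (2,4,-3)
river: ρ → (-3,2,3)
closes: descent 0, river 6
min |a| on river = 2

2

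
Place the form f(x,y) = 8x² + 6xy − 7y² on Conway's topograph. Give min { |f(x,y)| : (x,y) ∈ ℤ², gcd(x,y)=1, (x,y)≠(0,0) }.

river: ρ → (-7,8,7)
river: ρ → (7,6,-8)
river: ρ → (-8,10,5)
river: ρ → (5,10,-8)
river: ρ → (-8,6,7)
river: ρ → (7,8,-7)
river: ρ → (-7,6,8)
river: ρ → (8,10,-5)
river: ρ → (-5,10,8)
river: ρ → (8,6,-7)
closes: descent 0, river 10
min |a| on river = 5

5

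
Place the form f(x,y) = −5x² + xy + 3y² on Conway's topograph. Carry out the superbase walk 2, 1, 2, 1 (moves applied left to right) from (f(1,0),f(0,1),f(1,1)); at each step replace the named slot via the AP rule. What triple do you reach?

start (-5,3,-1) = (f(1,0),f(0,1),f(1,1))
replace slot 2: 2·((-5)+(-1)) − 3 = -15 → (-5,-15,-1)
replace slot 1: 2·((-15)+(-1)) − (-5) = -27 → (-27,-15,-1)
replace slot 2: 2·((-27)+(-1)) − (-15) = -41 → (-27,-41,-1)
replace slot 1: 2·((-41)+(-1)) − (-27) = -57 → (-57,-41,-1)

-57,-41,-1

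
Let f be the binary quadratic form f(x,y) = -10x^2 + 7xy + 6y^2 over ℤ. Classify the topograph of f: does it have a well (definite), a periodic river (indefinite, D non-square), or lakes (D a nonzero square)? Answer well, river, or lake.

D = b²−4ac = 7² − 4·(-10)·6 = 289
D = 17² is a perfect square ⇒ form factors over ℤ ⇒ lakes

lake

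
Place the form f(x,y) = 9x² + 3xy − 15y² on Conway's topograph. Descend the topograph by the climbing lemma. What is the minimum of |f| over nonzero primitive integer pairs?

descent: ρ → (-15,-3,9)
descent: ρ → (9,21,-3)  [lands on river]
river: ρ → (-3,21,9)
river: ρ → (9,15,-9)
river: ρ → (-9,21,3)
river: ρ → (3,21,-9)
river: ρ → (-9,15,9)
closes: descent 2, river 6
min |a| on river = 3

3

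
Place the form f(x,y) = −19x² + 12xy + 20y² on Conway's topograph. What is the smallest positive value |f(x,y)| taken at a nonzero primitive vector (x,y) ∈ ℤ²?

river: ρ → (20,28,-11)
river: ρ → (-11,38,5)
river: ρ → (5,32,-32)
river: ρ → (-32,32,5)
river: ρ → (5,38,-11)
river: ρ → (-11,28,20)
river: ρ → (20,12,-19)
river: ρ → (-19,26,13)
river: ρ → (13,26,-19)
river: ρ → (-19,12,20)
closes: descent 0, river 10
min |a| on river = 5

5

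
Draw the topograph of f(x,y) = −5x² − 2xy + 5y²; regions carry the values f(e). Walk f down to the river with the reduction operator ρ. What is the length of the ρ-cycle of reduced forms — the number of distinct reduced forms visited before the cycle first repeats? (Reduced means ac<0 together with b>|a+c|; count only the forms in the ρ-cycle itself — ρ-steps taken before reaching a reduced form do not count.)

D = 104, ⌊√D⌋ = 10
descent: ρ → (5,2,-5)  [lands on river]
river: ρ → (-5,8,2)
river: ρ → (2,8,-5)
river: ρ → (-5,2,5)
river: ρ → (5,8,-2)
river: ρ → (-2,8,5)
ρ-cycle length = 6 (tail of 1 descent step not counted)

6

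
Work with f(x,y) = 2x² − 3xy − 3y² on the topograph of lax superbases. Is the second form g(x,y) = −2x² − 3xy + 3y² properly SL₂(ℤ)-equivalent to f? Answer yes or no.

D₁ = 33, D₂ = 33
river cycle of f (length 4): (-3, 3, 2), (2, 5, -1), (-1, 5, 2), (2, 3, -3)
river cycle of g (length 4): (3, 3, -2), (-2, 5, 1), (1, 5, -2), (-2, 3, 3)
cycles differ ⇒ inequivalent

no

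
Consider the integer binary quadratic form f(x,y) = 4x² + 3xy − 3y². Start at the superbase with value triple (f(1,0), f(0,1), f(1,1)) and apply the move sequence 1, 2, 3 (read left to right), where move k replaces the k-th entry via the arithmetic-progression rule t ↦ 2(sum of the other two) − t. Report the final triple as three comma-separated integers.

start (4,-3,4) = (f(1,0),f(0,1),f(1,1))
replace slot 1: 2·((-3)+4) − 4 = -2 → (-2,-3,4)
replace slot 2: 2·((-2)+4) − (-3) = 7 → (-2,7,4)
replace slot 3: 2·((-2)+7) − 4 = 6 → (-2,7,6)

-2,7,6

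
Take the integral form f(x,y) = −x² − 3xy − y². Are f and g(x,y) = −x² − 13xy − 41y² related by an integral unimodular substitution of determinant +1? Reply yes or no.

D₁ = 5, D₂ = 5
river cycle of f (length 2): (-1, 1, 1), (1, 1, -1)
river cycle of g (length 2): (-1, 1, 1), (1, 1, -1)
cycles coincide ⇒ equivalent

yes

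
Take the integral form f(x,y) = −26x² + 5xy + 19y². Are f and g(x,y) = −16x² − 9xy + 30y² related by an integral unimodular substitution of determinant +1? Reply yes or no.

D₁ = 2001, D₂ = 2001
river cycle of f (length 20): (19, 33, -12), (-12, 39, 10), (10, 41, -8), (-8, 39, 15), (15, 21, -26), (-26, 31, 10), (10, 29, -29), (-29, 29, 10), (10, 31, -26), (-26, 21, 15), … (10 more)
river cycle of g (length 22): (-16, 23, 23), (23, 23, -16), (-16, 41, 5), (5, 39, -24), (-24, 9, 20), (20, 31, -13), (-13, 21, 30), (30, 39, -4), (-4, 41, 20), (20, 39, -6), … (12 more)
cycles differ ⇒ inequivalent

no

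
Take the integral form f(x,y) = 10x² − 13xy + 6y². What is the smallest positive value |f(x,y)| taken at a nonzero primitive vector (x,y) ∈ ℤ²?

translate: b→7 (≡-13 mod 20), so (10,-13,6)→(10,7,3)
flip: (10,7,3)→(3,-7,10)
translate: b→-1 (≡-7 mod 6), so (3,-7,10)→(3,-1,6)
reduced (well bottom): (3,-1,6) with a≤c, −a<b≤a
well minimum = a = 3

3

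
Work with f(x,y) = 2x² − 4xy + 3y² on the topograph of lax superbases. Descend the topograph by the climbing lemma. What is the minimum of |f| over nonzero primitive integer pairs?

translate: b→0 (≡-4 mod 4), so (2,-4,3)→(2,0,1)
flip: (2,0,1)→(1,0,2)
reduced (well bottom): (1,0,2) with a≤c, −a<b≤a
well minimum = a = 1

1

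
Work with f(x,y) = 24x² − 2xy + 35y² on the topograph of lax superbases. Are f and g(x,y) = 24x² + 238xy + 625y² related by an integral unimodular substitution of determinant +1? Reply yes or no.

D₁ = -3356, D₂ = -3356
f: reduced (well bottom): (24,-2,35) with a≤c, −a<b≤a
g: translate: b→-2 (≡238 mod 48), so (24,238,625)→(24,-2,35)
g: reduced (well bottom): (24,-2,35) with a≤c, −a<b≤a
reduced forms (24, -2, 35) vs (24, -2, 35) ⇒ equivalent

yes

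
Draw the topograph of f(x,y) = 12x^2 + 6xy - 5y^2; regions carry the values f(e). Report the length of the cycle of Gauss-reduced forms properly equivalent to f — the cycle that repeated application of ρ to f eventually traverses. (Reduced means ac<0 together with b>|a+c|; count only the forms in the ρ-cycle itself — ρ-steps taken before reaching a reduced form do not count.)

D = 276, ⌊√D⌋ = 16
descent: ρ → (-5,14,4)  [lands on river]
river: ρ → (4,10,-11)
river: ρ → (-11,12,3)
river: ρ → (3,12,-11)
river: ρ → (-11,10,4)
river: ρ → (4,14,-5)
river: ρ → (-5,16,1)
river: ρ → (1,16,-5)
ρ-cycle length = 8 (tail of 1 descent step not counted)

8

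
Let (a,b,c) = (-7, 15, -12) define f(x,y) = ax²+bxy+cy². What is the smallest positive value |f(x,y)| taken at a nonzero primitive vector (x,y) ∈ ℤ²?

translate: b→-1 (≡-15 mod 14), so (7,-15,12)→(7,-1,4)
flip: (7,-1,4)→(4,1,7)
reduced (well bottom): (4,1,7) with a≤c, −a<b≤a
well minimum |f| = |-4| = 4 (negative-definite)

4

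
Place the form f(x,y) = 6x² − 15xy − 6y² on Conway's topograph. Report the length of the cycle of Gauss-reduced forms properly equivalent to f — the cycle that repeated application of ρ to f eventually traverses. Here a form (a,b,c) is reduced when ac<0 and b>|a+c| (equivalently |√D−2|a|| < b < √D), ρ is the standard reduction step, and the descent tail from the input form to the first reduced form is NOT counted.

D = 369, ⌊√D⌋ = 19
descent: ρ → (-6,15,6)  [lands on river]
river: ρ → (6,9,-12)
river: ρ → (-12,15,3)
river: ρ → (3,15,-12)
river: ρ → (-12,9,6)
river: ρ → (6,15,-6)
river: ρ → (-6,9,12)
river: ρ → (12,15,-3)
river: ρ → (-3,15,12)
river: ρ → (12,9,-6)
ρ-cycle length = 10 (tail of 1 descent step not counted)

10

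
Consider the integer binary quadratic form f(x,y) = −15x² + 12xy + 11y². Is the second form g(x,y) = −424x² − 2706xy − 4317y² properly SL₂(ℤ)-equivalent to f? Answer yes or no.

D₁ = 804, D₂ = 804
river cycle of f (length 14): (11, 10, -16), (-16, 22, 5), (5, 28, -1), (-1, 28, 5), (5, 22, -16), (-16, 10, 11), (11, 12, -15), (-15, 18, 8), (8, 14, -19), (-19, 24, 3), … (4 more)
river cycle of g (length 14): (-15, 12, 11), (11, 10, -16), (-16, 22, 5), (5, 28, -1), (-1, 28, 5), (5, 22, -16), (-16, 10, 11), (11, 12, -15), (-15, 18, 8), (8, 14, -19), … (4 more)
cycles coincide ⇒ equivalent

yes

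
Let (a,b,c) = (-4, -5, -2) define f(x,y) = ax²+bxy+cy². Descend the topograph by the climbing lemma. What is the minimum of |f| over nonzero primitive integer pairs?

translate: b→-3 (≡5 mod 8), so (4,5,2)→(4,-3,1)
flip: (4,-3,1)→(1,3,4)
translate: b→1 (≡3 mod 2), so (1,3,4)→(1,1,2)
reduced (well bottom): (1,1,2) with a≤c, −a<b≤a
well minimum |f| = |-1| = 1 (negative-definite)

1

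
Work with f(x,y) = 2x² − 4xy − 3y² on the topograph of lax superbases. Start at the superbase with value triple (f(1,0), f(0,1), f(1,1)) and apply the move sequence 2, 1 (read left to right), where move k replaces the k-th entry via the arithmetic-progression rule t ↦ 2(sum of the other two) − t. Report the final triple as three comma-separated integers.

start (2,-3,-5) = (f(1,0),f(0,1),f(1,1))
replace slot 2: 2·(2+(-5)) − (-3) = -3 → (2,-3,-5)
replace slot 1: 2·((-3)+(-5)) − 2 = -18 → (-18,-3,-5)

-18,-3,-5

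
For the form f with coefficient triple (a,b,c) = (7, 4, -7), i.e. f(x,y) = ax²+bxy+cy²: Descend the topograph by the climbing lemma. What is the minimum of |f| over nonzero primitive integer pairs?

river: ρ → (-7,10,4)
river: ρ → (4,14,-1)
river: ρ → (-1,14,4)
river: ρ → (4,10,-7)
river: ρ → (-7,4,7)
river: ρ → (7,10,-4)
river: ρ → (-4,14,1)
river: ρ → (1,14,-4)
river: ρ → (-4,10,7)
river: ρ → (7,4,-7)
closes: descent 0, river 10
min |a| on river = 1

1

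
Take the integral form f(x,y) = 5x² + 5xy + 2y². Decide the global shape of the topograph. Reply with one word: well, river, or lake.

D = b²−4ac = 5² − 4·5·2 = -15
D < 0 ⇒ definite ⇒ every region one sign ⇒ single well

well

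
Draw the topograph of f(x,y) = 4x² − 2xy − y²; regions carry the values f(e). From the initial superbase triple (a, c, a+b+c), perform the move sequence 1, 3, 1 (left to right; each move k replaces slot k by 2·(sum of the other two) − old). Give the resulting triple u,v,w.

start (4,-1,1) = (f(1,0),f(0,1),f(1,1))
replace slot 1: 2·((-1)+1) − 4 = -4 → (-4,-1,1)
replace slot 3: 2·((-4)+(-1)) − 1 = -11 → (-4,-1,-11)
replace slot 1: 2·((-1)+(-11)) − (-4) = -20 → (-20,-1,-11)

-20,-1,-11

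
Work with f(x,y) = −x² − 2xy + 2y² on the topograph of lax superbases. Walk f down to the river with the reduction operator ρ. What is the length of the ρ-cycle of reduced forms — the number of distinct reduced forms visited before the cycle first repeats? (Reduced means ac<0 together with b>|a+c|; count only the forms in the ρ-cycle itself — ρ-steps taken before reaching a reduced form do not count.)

D = 12, ⌊√D⌋ = 3
descent: ρ → (2,2,-1)  [lands on river]
river: ρ → (-1,2,2)
ρ-cycle length = 2 (tail of 1 descent step not counted)

2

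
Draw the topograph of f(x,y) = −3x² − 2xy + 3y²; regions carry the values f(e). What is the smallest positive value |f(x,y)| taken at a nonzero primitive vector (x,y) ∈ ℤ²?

descent: ρ → (3,2,-3)  [lands on river]
river: ρ → (-3,4,2)
river: ρ → (2,4,-3)
river: ρ → (-3,2,3)
river: ρ → (3,4,-2)
river: ρ → (-2,4,3)
closes: descent 1, river 6
min |a| on river = 2

2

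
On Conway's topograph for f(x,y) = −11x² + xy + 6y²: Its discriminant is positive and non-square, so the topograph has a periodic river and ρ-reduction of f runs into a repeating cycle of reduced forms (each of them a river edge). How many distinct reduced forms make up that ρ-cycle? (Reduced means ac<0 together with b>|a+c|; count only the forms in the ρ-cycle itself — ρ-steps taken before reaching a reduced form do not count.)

D = 265, ⌊√D⌋ = 16
descent: ρ → (6,11,-6)  [lands on river]
river: ρ → (-6,13,4)
river: ρ → (4,11,-9)
river: ρ → (-9,7,6)
river: ρ → (6,5,-10)
river: ρ → (-10,15,1)
river: ρ → (1,15,-10)
river: ρ → (-10,5,6)
river: ρ → (6,7,-9)
river: ρ → (-9,11,4)
river: ρ → (4,13,-6)
river: ρ → (-6,11,6)
river: ρ → (6,13,-4)
river: ρ → (-4,11,9)
river: ρ → (9,7,-6)
river: ρ → (-6,5,10)
river: ρ → (10,15,-1)
river: ρ → (-1,15,10)
river: ρ → (10,5,-6)
river: ρ → (-6,7,9)
river: ρ → (9,11,-4)
river: ρ → (-4,13,6)
ρ-cycle length = 22 (tail of 1 descent step not counted)

22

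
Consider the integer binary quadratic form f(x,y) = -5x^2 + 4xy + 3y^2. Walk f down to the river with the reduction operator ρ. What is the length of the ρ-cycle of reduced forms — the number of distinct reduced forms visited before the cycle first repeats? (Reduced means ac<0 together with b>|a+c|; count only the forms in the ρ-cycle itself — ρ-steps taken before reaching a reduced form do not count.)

D = 76, ⌊√D⌋ = 8
river: ρ → (3,8,-1)
river: ρ → (-1,8,3)
river: ρ → (3,4,-5)
river: ρ → (-5,6,2)
river: ρ → (2,6,-5)
river: ρ → (-5,4,3)
ρ-cycle length = 6 (tail of 0 descent steps not counted)

6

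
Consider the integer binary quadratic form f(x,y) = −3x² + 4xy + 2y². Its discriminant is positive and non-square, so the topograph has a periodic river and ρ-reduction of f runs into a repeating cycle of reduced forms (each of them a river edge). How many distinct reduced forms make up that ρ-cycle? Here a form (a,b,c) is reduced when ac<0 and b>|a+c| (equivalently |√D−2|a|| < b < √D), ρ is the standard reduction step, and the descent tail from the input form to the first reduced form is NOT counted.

D = 40, ⌊√D⌋ = 6
river: ρ → (2,4,-3)
river: ρ → (-3,2,3)
river: ρ → (3,4,-2)
river: ρ → (-2,4,3)
river: ρ → (3,2,-3)
river: ρ → (-3,4,2)
ρ-cycle length = 6 (tail of 0 descent steps not counted)

6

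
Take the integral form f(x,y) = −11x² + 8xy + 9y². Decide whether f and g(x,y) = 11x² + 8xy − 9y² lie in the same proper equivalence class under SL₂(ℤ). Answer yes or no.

D₁ = 460, D₂ = 460
river cycle of f (length 10): (9, 10, -10), (-10, 10, 9), (9, 8, -11), (-11, 14, 6), (6, 10, -15), (-15, 20, 1), (1, 20, -15), (-15, 10, 6), (6, 14, -11), (-11, 8, 9)
river cycle of g (length 10): (-9, 10, 10), (10, 10, -9), (-9, 8, 11), (11, 14, -6), (-6, 10, 15), (15, 20, -1), (-1, 20, 15), (15, 10, -6), (-6, 14, 11), (11, 8, -9)
cycles differ ⇒ inequivalent

no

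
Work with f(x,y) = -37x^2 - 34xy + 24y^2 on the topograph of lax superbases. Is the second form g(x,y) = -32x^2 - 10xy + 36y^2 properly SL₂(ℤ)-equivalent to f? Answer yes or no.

D₁ = 4708, D₂ = 4708
river cycle of f (length 36): (24, 34, -37), (-37, 40, 21), (21, 44, -33), (-33, 22, 32), (32, 42, -23), (-23, 50, 24), (24, 46, -27), (-27, 62, 8), (8, 66, -11), (-11, 66, 8), … (26 more)
river cycle of g (length 44): (36, 10, -32), (-32, 54, 14), (14, 58, -24), (-24, 38, 34), (34, 30, -28), (-28, 26, 36), (36, 46, -18), (-18, 62, 12), (12, 58, -28), (-28, 54, 16), … (34 more)
cycles differ ⇒ inequivalent

no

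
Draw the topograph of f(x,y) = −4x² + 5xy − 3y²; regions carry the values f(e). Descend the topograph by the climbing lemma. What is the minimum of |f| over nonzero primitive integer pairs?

translate: b→3 (≡-5 mod 8), so (4,-5,3)→(4,3,2)
flip: (4,3,2)→(2,-3,4)
translate: b→1 (≡-3 mod 4), so (2,-3,4)→(2,1,3)
reduced (well bottom): (2,1,3) with a≤c, −a<b≤a
well minimum |f| = |-2| = 2 (negative-definite)

2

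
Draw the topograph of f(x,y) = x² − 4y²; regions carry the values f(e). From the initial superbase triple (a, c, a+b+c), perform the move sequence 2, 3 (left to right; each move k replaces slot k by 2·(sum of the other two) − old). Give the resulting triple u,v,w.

start (1,-4,-3) = (f(1,0),f(0,1),f(1,1))
replace slot 2: 2·(1+(-3)) − (-4) = 0 → (1,0,-3)
replace slot 3: 2·(1+0) − (-3) = 5 → (1,0,5)

1,0,5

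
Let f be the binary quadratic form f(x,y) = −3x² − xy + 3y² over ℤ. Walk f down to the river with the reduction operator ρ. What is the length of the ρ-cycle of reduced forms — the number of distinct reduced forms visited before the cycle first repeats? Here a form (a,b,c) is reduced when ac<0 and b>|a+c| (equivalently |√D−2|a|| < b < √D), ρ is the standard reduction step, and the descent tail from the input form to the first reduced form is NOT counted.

D = 37, ⌊√D⌋ = 6
descent: ρ → (3,1,-3)  [lands on river]
river: ρ → (-3,5,1)
river: ρ → (1,5,-3)
river: ρ → (-3,1,3)
river: ρ → (3,5,-1)
river: ρ → (-1,5,3)
ρ-cycle length = 6 (tail of 1 descent step not counted)

6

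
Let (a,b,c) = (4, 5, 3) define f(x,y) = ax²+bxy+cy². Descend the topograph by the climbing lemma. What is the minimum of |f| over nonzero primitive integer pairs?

translate: b→-3 (≡5 mod 8), so (4,5,3)→(4,-3,2)
flip: (4,-3,2)→(2,3,4)
translate: b→-1 (≡3 mod 4), so (2,3,4)→(2,-1,3)
reduced (well bottom): (2,-1,3) with a≤c, −a<b≤a
well minimum = a = 2

2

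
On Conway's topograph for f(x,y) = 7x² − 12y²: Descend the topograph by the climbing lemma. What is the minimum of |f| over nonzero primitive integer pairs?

descent: ρ → (-12,0,7)
descent: ρ → (7,14,-5)  [lands on river]
river: ρ → (-5,16,4)
river: ρ → (4,16,-5)
river: ρ → (-5,14,7)
closes: descent 2, river 4
min |a| on river = 4

4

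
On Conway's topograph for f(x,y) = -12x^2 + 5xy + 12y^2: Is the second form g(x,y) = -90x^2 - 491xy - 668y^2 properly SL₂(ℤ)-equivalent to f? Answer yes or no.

D₁ = 601, D₂ = 601
river cycle of f (length 66): (12, 19, -5), (-5, 21, 8), (8, 11, -15), (-15, 19, 4), (4, 21, -10), (-10, 19, 6), (6, 17, -13), (-13, 9, 10), (10, 11, -12), (-12, 13, 9), … (56 more)
river cycle of g (length 66): (-5, 21, 8), (8, 11, -15), (-15, 19, 4), (4, 21, -10), (-10, 19, 6), (6, 17, -13), (-13, 9, 10), (10, 11, -12), (-12, 13, 9), (9, 23, -2), … (56 more)
cycles coincide ⇒ equivalent

yes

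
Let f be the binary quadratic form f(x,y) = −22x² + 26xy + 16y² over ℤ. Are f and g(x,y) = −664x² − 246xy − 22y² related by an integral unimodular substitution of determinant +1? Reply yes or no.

D₁ = 2084, D₂ = 2084
river cycle of f (length 34): (16, 38, -10), (-10, 42, 8), (8, 38, -20), (-20, 42, 4), (4, 38, -40), (-40, 42, 2), (2, 42, -40), (-40, 38, 4), (4, 42, -20), (-20, 38, 8), … (24 more)
river cycle of g (length 34): (-22, 26, 16), (16, 38, -10), (-10, 42, 8), (8, 38, -20), (-20, 42, 4), (4, 38, -40), (-40, 42, 2), (2, 42, -40), (-40, 38, 4), (4, 42, -20), … (24 more)
cycles coincide ⇒ equivalent

yes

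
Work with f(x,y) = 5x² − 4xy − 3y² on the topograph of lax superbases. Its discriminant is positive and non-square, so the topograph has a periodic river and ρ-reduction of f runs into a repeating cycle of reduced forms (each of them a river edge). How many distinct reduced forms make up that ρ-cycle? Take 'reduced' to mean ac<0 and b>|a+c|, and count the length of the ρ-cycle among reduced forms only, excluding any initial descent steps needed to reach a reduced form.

D = 76, ⌊√D⌋ = 8
descent: ρ → (-3,4,5)  [lands on river]
river: ρ → (5,6,-2)
river: ρ → (-2,6,5)
river: ρ → (5,4,-3)
river: ρ → (-3,8,1)
river: ρ → (1,8,-3)
ρ-cycle length = 6 (tail of 1 descent step not counted)

6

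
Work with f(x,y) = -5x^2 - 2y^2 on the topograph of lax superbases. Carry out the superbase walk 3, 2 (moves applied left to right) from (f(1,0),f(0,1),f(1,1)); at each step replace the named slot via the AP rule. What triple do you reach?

start (-5,-2,-7) = (f(1,0),f(0,1),f(1,1))
replace slot 3: 2·((-5)+(-2)) − (-7) = -7 → (-5,-2,-7)
replace slot 2: 2·((-5)+(-7)) − (-2) = -22 → (-5,-22,-7)

-5,-22,-7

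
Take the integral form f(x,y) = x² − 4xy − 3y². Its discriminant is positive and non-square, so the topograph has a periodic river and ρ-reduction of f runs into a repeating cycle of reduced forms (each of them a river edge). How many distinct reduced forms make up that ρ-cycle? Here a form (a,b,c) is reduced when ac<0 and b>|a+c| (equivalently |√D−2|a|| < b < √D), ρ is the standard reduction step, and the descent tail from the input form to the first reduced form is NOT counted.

D = 28, ⌊√D⌋ = 5
descent: ρ → (-3,4,1)  [lands on river]
river: ρ → (1,4,-3)
river: ρ → (-3,2,2)
river: ρ → (2,2,-3)
ρ-cycle length = 4 (tail of 1 descent step not counted)

4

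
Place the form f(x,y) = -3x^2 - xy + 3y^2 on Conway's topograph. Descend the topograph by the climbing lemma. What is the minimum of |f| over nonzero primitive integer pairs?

descent: ρ → (3,1,-3)  [lands on river]
river: ρ → (-3,5,1)
river: ρ → (1,5,-3)
river: ρ → (-3,1,3)
river: ρ → (3,5,-1)
river: ρ → (-1,5,3)
closes: descent 1, river 6
min |a| on river = 1

1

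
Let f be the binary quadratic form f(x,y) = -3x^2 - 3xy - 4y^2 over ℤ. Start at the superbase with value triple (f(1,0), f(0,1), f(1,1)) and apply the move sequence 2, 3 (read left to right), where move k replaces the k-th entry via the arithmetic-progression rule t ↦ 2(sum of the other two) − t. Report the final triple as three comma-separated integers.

start (-3,-4,-10) = (f(1,0),f(0,1),f(1,1))
replace slot 2: 2·((-3)+(-10)) − (-4) = -22 → (-3,-22,-10)
replace slot 3: 2·((-3)+(-22)) − (-10) = -40 → (-3,-22,-40)

-3,-22,-40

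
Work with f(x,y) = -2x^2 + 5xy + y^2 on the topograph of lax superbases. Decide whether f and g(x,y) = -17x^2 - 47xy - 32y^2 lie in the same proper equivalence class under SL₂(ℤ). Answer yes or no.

D₁ = 33, D₂ = 33
river cycle of f (length 4): (1, 5, -2), (-2, 3, 3), (3, 3, -2), (-2, 5, 1)
river cycle of g (length 4): (-2, 5, 1), (1, 5, -2), (-2, 3, 3), (3, 3, -2)
cycles coincide ⇒ equivalent

yes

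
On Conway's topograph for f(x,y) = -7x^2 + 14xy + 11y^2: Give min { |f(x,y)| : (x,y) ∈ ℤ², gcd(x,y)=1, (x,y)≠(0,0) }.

river: ρ → (11,8,-10)
river: ρ → (-10,12,9)
river: ρ → (9,6,-13)
river: ρ → (-13,20,2)
river: ρ → (2,20,-13)
river: ρ → (-13,6,9)
river: ρ → (9,12,-10)
river: ρ → (-10,8,11)
river: ρ → (11,14,-7)
river: ρ → (-7,14,11)
closes: descent 0, river 10
min |a| on river = 2

2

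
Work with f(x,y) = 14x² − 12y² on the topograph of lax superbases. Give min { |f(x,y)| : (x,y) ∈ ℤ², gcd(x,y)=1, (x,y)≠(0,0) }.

descent: ρ → (-12,24,2)  [lands on river]
river: ρ → (2,24,-12)
closes: descent 1, river 2
min |a| on river = 2

2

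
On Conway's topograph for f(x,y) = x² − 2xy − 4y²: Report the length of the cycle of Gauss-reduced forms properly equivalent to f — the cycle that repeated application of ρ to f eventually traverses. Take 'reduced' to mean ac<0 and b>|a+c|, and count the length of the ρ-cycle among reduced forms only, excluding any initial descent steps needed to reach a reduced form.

D = 20, ⌊√D⌋ = 4
descent: ρ → (-4,2,1)
descent: ρ → (1,4,-1)  [lands on river]
river: ρ → (-1,4,1)
ρ-cycle length = 2 (tail of 2 descent steps not counted)

2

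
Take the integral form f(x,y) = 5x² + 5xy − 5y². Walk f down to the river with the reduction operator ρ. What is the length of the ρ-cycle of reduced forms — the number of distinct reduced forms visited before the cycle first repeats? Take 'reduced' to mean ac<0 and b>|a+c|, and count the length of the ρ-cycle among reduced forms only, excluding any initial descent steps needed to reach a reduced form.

D = 125, ⌊√D⌋ = 11
river: ρ → (-5,5,5)
river: ρ → (5,5,-5)
ρ-cycle length = 2 (tail of 0 descent steps not counted)

2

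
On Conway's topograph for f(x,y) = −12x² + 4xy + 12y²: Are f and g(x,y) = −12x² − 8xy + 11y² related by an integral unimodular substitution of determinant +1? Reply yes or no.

D₁ = 592, D₂ = 592
river cycle of f (length 6): (12, 20, -4), (-4, 20, 12), (12, 4, -12), (-12, 20, 4), (4, 20, -12), (-12, 4, 12)
river cycle of g (length 6): (11, 8, -12), (-12, 16, 7), (7, 12, -16), (-16, 20, 3), (3, 22, -9), (-9, 14, 11)
cycles differ ⇒ inequivalent

no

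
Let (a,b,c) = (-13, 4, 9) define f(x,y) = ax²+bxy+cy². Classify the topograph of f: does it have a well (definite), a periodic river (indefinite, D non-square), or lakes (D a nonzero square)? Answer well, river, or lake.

D = b²−4ac = 4² − 4·(-13)·9 = 484
D = 22² is a perfect square ⇒ form factors over ℤ ⇒ lakes

lake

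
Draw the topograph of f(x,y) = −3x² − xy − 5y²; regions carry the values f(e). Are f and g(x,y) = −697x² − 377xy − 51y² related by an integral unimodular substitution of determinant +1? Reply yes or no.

D₁ = -59, D₂ = -59
f is negative-definite; reduce −f:
−f: reduced (well bottom): (3,1,5) with a≤c, −a<b≤a
flip sign back: reduced form of f is (-3,-1,-5)
g is negative-definite; reduce −g:
−g: flip: (697,377,51)→(51,-377,697)
−g: translate: b→31 (≡-377 mod 102), so (51,-377,697)→(51,31,5)
−g: flip: (51,31,5)→(5,-31,51)
−g: translate: b→-1 (≡-31 mod 10), so (5,-31,51)→(5,-1,3)
−g: flip: (5,-1,3)→(3,1,5)
−g: reduced (well bottom): (3,1,5) with a≤c, −a<b≤a
flip sign back: reduced form of g is (-3,-1,-5)
reduced forms (-3, -1, -5) vs (-3, -1, -5) ⇒ equivalent

yes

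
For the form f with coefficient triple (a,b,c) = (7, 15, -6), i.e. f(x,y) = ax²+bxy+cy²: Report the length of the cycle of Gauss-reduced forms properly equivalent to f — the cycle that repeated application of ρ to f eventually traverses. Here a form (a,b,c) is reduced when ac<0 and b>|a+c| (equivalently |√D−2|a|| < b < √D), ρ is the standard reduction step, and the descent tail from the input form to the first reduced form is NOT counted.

D = 393, ⌊√D⌋ = 19
river: ρ → (-6,9,13)
river: ρ → (13,17,-2)
river: ρ → (-2,19,4)
river: ρ → (4,13,-14)
river: ρ → (-14,15,3)
river: ρ → (3,15,-14)
river: ρ → (-14,13,4)
river: ρ → (4,19,-2)
river: ρ → (-2,17,13)
river: ρ → (13,9,-6)
river: ρ → (-6,15,7)
river: ρ → (7,13,-8)
river: ρ → (-8,19,1)
river: ρ → (1,19,-8)
river: ρ → (-8,13,7)
river: ρ → (7,15,-6)
ρ-cycle length = 16 (tail of 0 descent steps not counted)

16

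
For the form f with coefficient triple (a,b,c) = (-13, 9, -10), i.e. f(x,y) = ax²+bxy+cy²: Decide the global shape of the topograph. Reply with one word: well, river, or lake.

D = b²−4ac = 9² − 4·(-13)·(-10) = -439
D < 0 ⇒ definite ⇒ every region one sign ⇒ single well

well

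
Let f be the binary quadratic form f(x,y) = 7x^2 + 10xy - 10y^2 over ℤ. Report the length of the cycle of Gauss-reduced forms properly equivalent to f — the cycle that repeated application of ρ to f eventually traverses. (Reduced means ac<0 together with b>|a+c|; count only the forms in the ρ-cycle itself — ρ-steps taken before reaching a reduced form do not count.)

D = 380, ⌊√D⌋ = 19
river: ρ → (-10,10,7)
river: ρ → (7,18,-2)
river: ρ → (-2,18,7)
river: ρ → (7,10,-10)
ρ-cycle length = 4 (tail of 0 descent steps not counted)

4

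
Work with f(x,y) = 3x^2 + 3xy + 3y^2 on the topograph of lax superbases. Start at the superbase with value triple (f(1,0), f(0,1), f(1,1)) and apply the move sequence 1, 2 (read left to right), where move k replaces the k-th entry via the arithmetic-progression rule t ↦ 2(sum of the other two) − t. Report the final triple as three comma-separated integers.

start (3,3,9) = (f(1,0),f(0,1),f(1,1))
replace slot 1: 2·(3+9) − 3 = 21 → (21,3,9)
replace slot 2: 2·(21+9) − 3 = 57 → (21,57,9)

21,57,9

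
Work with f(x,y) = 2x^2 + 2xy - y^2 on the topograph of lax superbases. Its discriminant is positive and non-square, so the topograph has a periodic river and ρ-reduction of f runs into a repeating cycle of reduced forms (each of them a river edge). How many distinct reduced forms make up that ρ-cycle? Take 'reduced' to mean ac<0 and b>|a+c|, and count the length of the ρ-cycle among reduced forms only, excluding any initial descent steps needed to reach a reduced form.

D = 12, ⌊√D⌋ = 3
river: ρ → (-1,2,2)
river: ρ → (2,2,-1)
ρ-cycle length = 2 (tail of 0 descent steps not counted)

2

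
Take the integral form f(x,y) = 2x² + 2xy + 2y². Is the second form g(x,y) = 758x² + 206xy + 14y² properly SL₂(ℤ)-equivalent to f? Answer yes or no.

D₁ = -12, D₂ = -12
f: reduced (well bottom): (2,2,2) with a≤c, −a<b≤a
g: flip: (758,206,14)→(14,-206,758)
g: translate: b→-10 (≡-206 mod 28), so (14,-206,758)→(14,-10,2)
g: flip: (14,-10,2)→(2,10,14)
g: translate: b→2 (≡10 mod 4), so (2,10,14)→(2,2,2)
g: reduced (well bottom): (2,2,2) with a≤c, −a<b≤a
reduced forms (2, 2, 2) vs (2, 2, 2) ⇒ equivalent

yes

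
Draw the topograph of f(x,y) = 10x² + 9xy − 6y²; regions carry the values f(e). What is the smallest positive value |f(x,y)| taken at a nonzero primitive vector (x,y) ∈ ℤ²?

river: ρ → (-6,15,4)
river: ρ → (4,17,-2)
river: ρ → (-2,15,12)
river: ρ → (12,9,-5)
river: ρ → (-5,11,10)
river: ρ → (10,9,-6)
closes: descent 0, river 6
min |a| on river = 2

2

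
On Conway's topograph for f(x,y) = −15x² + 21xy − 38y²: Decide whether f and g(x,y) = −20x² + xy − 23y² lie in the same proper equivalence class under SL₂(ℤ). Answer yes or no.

D₁ = -1839, D₂ = -1839
f is negative-definite; reduce −f:
−f: translate: b→9 (≡-21 mod 30), so (15,-21,38)→(15,9,32)
−f: reduced (well bottom): (15,9,32) with a≤c, −a<b≤a
flip sign back: reduced form of f is (-15,-9,-32)
g is negative-definite; reduce −g:
−g: reduced (well bottom): (20,-1,23) with a≤c, −a<b≤a
flip sign back: reduced form of g is (-20,1,-23)
reduced forms (-15, -9, -32) vs (-20, 1, -23) ⇒ inequivalent

no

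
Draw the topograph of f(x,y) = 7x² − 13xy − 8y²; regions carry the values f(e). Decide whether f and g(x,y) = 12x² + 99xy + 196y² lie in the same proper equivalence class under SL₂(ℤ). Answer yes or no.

D₁ = 393, D₂ = 393
river cycle of f (length 16): (-8, 13, 7), (7, 15, -6), (-6, 9, 13), (13, 17, -2), (-2, 19, 4), (4, 13, -14), (-14, 15, 3), (3, 15, -14), (-14, 13, 4), (4, 19, -2), … (6 more)
river cycle of g (length 16): (-8, 13, 7), (7, 15, -6), (-6, 9, 13), (13, 17, -2), (-2, 19, 4), (4, 13, -14), (-14, 15, 3), (3, 15, -14), (-14, 13, 4), (4, 19, -2), … (6 more)
cycles coincide ⇒ equivalent

yes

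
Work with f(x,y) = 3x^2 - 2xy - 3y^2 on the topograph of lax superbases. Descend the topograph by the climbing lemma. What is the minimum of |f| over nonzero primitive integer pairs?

descent: ρ → (-3,2,3)  [lands on river]
river: ρ → (3,4,-2)
river: ρ → (-2,4,3)
river: ρ → (3,2,-3)
river: ρ → (-3,4,2)
river: ρ → (2,4,-3)
closes: descent 1, river 6
min |a| on river = 2

2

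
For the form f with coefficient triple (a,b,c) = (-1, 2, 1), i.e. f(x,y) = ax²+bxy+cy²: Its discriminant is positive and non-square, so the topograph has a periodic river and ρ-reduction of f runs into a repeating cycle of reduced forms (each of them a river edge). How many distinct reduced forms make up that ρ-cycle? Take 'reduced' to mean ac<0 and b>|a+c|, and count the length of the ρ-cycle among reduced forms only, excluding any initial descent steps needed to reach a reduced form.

D = 8, ⌊√D⌋ = 2
river: ρ → (1,2,-1)
river: ρ → (-1,2,1)
ρ-cycle length = 2 (tail of 0 descent steps not counted)

2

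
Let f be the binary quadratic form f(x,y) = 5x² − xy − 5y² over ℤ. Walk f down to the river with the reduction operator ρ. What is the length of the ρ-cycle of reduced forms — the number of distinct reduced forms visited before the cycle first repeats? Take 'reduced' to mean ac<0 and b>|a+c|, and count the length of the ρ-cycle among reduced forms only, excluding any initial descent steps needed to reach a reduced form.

D = 101, ⌊√D⌋ = 10
descent: ρ → (-5,1,5)  [lands on river]
river: ρ → (5,9,-1)
river: ρ → (-1,9,5)
river: ρ → (5,1,-5)
river: ρ → (-5,9,1)
river: ρ → (1,9,-5)
ρ-cycle length = 6 (tail of 1 descent step not counted)

6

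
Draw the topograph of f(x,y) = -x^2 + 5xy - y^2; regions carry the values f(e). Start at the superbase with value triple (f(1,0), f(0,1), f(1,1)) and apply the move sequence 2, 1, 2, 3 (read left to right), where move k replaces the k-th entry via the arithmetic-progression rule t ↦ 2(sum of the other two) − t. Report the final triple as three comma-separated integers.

start (-1,-1,3) = (f(1,0),f(0,1),f(1,1))
replace slot 2: 2·((-1)+3) − (-1) = 5 → (-1,5,3)
replace slot 1: 2·(5+3) − (-1) = 17 → (17,5,3)
replace slot 2: 2·(17+3) − 5 = 35 → (17,35,3)
replace slot 3: 2·(17+35) − 3 = 101 → (17,35,101)

17,35,101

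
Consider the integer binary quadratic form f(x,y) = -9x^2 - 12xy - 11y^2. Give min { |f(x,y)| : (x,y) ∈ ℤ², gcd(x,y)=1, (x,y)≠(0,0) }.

translate: b→-6 (≡12 mod 18), so (9,12,11)→(9,-6,8)
flip: (9,-6,8)→(8,6,9)
reduced (well bottom): (8,6,9) with a≤c, −a<b≤a
well minimum |f| = |-8| = 8 (negative-definite)

8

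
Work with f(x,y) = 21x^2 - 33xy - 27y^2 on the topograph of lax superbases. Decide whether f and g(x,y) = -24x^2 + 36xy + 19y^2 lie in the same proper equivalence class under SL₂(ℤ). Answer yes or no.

D₁ = 3357, D₂ = 3120
discriminants differ ⇒ not SL₂(ℤ)-equivalent

no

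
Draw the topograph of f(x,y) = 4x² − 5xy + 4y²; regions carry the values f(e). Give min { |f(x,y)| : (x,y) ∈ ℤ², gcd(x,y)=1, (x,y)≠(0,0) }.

translate: b→3 (≡-5 mod 8), so (4,-5,4)→(4,3,3)
flip: (4,3,3)→(3,-3,4)
translate: b→3 (≡-3 mod 6), so (3,-3,4)→(3,3,4)
reduced (well bottom): (3,3,4) with a≤c, −a<b≤a
well minimum = a = 3

3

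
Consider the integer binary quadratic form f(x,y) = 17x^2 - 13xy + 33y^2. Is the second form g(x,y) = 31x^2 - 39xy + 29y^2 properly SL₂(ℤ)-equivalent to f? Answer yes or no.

D₁ = -2075, D₂ = -2075
f: reduced (well bottom): (17,-13,33) with a≤c, −a<b≤a
g: translate: b→23 (≡-39 mod 62), so (31,-39,29)→(31,23,21)
g: flip: (31,23,21)→(21,-23,31)
g: translate: b→19 (≡-23 mod 42), so (21,-23,31)→(21,19,29)
g: reduced (well bottom): (21,19,29) with a≤c, −a<b≤a
reduced forms (17, -13, 33) vs (21, 19, 29) ⇒ inequivalent

no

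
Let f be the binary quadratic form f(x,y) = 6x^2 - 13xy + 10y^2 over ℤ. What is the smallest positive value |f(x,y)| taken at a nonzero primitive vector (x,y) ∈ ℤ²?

translate: b→-1 (≡-13 mod 12), so (6,-13,10)→(6,-1,3)
flip: (6,-1,3)→(3,1,6)
reduced (well bottom): (3,1,6) with a≤c, −a<b≤a
well minimum = a = 3

3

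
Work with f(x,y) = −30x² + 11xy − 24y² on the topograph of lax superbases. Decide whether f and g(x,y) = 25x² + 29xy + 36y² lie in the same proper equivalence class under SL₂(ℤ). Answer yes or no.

D₁ = -2759, D₂ = -2759
f is negative-definite; reduce −f:
−f: flip: (30,-11,24)→(24,11,30)
−f: reduced (well bottom): (24,11,30) with a≤c, −a<b≤a
flip sign back: reduced form of f is (-24,-11,-30)
g: translate: b→-21 (≡29 mod 50), so (25,29,36)→(25,-21,32)
g: reduced (well bottom): (25,-21,32) with a≤c, −a<b≤a
reduced forms (-24, -11, -30) vs (25, -21, 32) ⇒ inequivalent

no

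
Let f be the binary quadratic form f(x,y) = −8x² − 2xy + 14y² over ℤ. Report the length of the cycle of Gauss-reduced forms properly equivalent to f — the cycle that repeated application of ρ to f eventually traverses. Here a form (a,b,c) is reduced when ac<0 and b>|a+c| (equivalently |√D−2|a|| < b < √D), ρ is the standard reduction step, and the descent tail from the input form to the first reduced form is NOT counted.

D = 452, ⌊√D⌋ = 21
descent: ρ → (14,2,-8)
descent: ρ → (-8,14,8)  [lands on river]
river: ρ → (8,18,-4)
river: ρ → (-4,14,16)
river: ρ → (16,18,-2)
river: ρ → (-2,18,16)
river: ρ → (16,14,-4)
river: ρ → (-4,18,8)
river: ρ → (8,14,-8)
river: ρ → (-8,18,4)
river: ρ → (4,14,-16)
river: ρ → (-16,18,2)
river: ρ → (2,18,-16)
river: ρ → (-16,14,4)
river: ρ → (4,18,-8)
ρ-cycle length = 14 (tail of 2 descent steps not counted)

14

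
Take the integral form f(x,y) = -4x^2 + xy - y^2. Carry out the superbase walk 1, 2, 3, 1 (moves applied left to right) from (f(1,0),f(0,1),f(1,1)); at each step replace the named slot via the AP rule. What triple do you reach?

start (-4,-1,-4) = (f(1,0),f(0,1),f(1,1))
replace slot 1: 2·((-1)+(-4)) − (-4) = -6 → (-6,-1,-4)
replace slot 2: 2·((-6)+(-4)) − (-1) = -19 → (-6,-19,-4)
replace slot 3: 2·((-6)+(-19)) − (-4) = -46 → (-6,-19,-46)
replace slot 1: 2·((-19)+(-46)) − (-6) = -124 → (-124,-19,-46)

-124,-19,-46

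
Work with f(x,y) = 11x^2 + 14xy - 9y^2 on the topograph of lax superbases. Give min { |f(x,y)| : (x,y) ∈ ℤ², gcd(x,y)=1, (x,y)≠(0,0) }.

river: ρ → (-9,22,3)
river: ρ → (3,20,-16)
river: ρ → (-16,12,7)
river: ρ → (7,16,-12)
river: ρ → (-12,8,11)
river: ρ → (11,14,-9)
closes: descent 0, river 6
min |a| on river = 3

3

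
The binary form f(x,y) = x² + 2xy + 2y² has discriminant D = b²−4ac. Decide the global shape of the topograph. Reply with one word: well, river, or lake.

D = b²−4ac = 2² − 4·1·2 = -4
D < 0 ⇒ definite ⇒ every region one sign ⇒ single well

well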